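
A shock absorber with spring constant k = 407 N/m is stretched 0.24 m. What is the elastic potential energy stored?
PE = ½kx² = ½(407)(0.24)² = 11.72 J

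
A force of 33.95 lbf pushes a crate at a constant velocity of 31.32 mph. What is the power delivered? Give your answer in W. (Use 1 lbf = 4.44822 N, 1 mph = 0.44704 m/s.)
Convert to SI: F = 151.017 N, v = 14.0013 m/s
P = Fv = (151.017)(14.0013) = 2114 W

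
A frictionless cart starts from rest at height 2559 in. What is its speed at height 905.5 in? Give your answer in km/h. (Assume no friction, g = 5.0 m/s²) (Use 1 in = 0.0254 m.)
Convert to SI: h₁−h₂ = 41.9989 m
mgh₁ = mgh₂ + ½mv² ⇒ v = √(2g(h₁−h₂)) = √(2·5.0·41.9989) = 20.4936 m/s = 73.78 km/h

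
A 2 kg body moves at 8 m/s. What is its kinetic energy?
KE = ½mv² = ½(2)(8)² = 64.0 J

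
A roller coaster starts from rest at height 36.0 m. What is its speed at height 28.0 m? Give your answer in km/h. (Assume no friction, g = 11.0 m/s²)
mgh₁ = mgh₂ + ½mv² ⇒ v = √(2g(h₁−h₂)) = √(2·11.0·8.0) = 13.2665 m/s = 47.76 km/h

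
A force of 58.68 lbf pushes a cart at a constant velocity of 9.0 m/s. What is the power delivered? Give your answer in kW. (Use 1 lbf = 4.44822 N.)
Convert to SI: F = 261.022 N, v = 9.0 m/s
P = Fv = (261.022)(9.0) = 2349.19 W = 2.349 kW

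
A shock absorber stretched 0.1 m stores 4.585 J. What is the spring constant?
k = 2·PE/x² = 2·4.585/(0.1)² = 917.0 N/m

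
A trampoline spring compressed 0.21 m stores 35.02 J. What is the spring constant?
k = 2·PE/x² = 2·35.02/(0.21)² = 1588 N/m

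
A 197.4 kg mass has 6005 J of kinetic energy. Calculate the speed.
v = √(2·KE/m) = √(2·6005/197.4) = 7.8 m/s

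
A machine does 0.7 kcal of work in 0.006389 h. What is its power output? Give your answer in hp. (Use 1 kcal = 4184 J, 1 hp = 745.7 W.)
Convert to SI: W = 2928.8 J, t = 23.0004 s
P = W/t = 2928.8/23.0004 = 127.337 W = 0.1708 hp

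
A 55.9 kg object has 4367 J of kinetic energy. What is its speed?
v = √(2·KE/m) = √(2·4367/55.9) = 12.5 m/s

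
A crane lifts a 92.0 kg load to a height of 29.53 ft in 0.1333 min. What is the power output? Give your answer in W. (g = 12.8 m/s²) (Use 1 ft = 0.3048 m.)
Convert to SI: m = 92.0 kg, h = 9.00074 m, t = 7.998 s
P = mgh/t = (92.0)(12.8)(9.00074)/7.998 = 1325 W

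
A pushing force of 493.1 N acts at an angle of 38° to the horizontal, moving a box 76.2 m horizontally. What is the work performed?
W = F·d·cosθ = (493.1)(76.2)cos(38°) = 29610 J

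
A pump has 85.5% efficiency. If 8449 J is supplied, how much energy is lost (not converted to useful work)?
W_lost = W_in(1 − η) = 8449·(1 − 0.855) = 1225 J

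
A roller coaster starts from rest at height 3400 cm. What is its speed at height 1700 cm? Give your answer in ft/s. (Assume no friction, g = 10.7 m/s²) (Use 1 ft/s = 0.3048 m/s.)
Convert to SI: h₁−h₂ = 17.0 m
mgh₁ = mgh₂ + ½mv² ⇒ v = √(2g(h₁−h₂)) = √(2·10.7·17.0) = 19.0735 m/s = 62.58 ft/s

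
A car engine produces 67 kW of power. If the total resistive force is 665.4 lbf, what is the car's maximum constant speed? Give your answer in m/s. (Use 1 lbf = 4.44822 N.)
Convert to SI: F = 2959.85 N
P = Fv ⇒ v = P/F = 67000 W/2959.85 N = 22.64 m/s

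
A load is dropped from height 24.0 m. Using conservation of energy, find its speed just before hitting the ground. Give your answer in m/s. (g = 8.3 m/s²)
mgh = ½mv² ⇒ v = √(2gh) = √(2·8.3·24.0) = 19.96 m/s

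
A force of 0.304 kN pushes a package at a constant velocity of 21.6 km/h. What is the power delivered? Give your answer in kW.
Convert to SI: F = 304.0 N, v = 6.0 m/s
P = Fv = (304.0)(6.0) = 1824.0 W = 1.824 kW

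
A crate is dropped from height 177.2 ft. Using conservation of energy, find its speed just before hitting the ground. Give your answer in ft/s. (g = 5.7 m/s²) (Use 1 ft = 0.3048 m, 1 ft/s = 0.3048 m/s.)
Convert to SI: h = 54.0106 m
mgh = ½mv² ⇒ v = √(2gh) = √(2·5.7·54.0106) = 24.8137 m/s = 81.41 ft/s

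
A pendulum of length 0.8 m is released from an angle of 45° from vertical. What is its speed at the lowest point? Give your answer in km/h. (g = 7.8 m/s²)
h = L(1 − cosθ) = 0.8(1 − cos45°) = 0.234315 m
v = √(2gh) = √(2·7.8·0.234315) = 1.91189 m/s = 6.883 km/h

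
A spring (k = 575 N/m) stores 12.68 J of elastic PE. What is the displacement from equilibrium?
x = √(2·PE/k) = √(2·12.68/575) = 0.21 m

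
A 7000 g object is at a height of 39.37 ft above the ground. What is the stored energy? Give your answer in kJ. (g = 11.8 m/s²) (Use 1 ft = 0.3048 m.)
Convert to SI: m = 7.0 kg, h = 12.0 m
PE = mgh = (7.0)(11.8)(12.0) = 991.198 J = 0.9912 kJ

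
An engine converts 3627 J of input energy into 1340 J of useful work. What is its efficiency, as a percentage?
η = W_out/W_in = 1340/3627 = 36.95%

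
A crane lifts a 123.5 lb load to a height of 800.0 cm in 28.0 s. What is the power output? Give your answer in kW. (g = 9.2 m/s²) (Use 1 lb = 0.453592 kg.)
Convert to SI: m = 56.0186 kg, h = 8.0 m, t = 28.0 s
P = mgh/t = (56.0186)(9.2)(8.0)/28.0 = 147.249 W = 0.1472 kW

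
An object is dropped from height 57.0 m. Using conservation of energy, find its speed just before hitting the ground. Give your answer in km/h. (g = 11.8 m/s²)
mgh = ½mv² ⇒ v = √(2gh) = √(2·11.8·57.0) = 36.677 m/s = 132.0 km/h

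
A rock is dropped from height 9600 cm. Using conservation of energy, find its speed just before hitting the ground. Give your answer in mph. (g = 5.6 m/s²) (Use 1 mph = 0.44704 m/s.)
Convert to SI: h = 96.0 m
mgh = ½mv² ⇒ v = √(2gh) = √(2·5.6·96.0) = 32.7902 m/s = 73.35 mph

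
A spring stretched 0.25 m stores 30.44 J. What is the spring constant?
k = 2·PE/x² = 2·30.44/(0.25)² = 974.1 N/m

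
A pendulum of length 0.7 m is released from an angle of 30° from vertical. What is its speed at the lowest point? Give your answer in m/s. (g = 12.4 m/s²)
h = L(1 − cosθ) = 0.7(1 − cos30°) = 0.0937822 m
v = √(2gh) = √(2·12.4·0.0937822) = 1.525 m/s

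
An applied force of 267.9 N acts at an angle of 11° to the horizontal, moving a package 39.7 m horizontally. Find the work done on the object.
W = F·d·cosθ = (267.9)(39.7)cos(11°) = 10440 J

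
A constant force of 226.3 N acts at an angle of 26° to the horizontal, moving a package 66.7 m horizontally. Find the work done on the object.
W = F·d·cosθ = (226.3)(66.7)cos(26°) = 13570 J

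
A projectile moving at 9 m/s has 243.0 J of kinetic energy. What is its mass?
m = 2·KE/v² = 2·243.0/(9)² = 6.0 kg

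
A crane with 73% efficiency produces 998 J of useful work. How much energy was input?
W_in = W_out/η = 998/0.73 = 1367 J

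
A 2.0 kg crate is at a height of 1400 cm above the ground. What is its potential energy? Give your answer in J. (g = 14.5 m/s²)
Convert to SI: m = 2.0 kg, h = 14.0 m
PE = mgh = (2.0)(14.5)(14.0) = 406.0 J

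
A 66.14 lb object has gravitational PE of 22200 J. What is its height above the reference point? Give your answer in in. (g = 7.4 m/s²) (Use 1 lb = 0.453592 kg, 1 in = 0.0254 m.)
Convert to SI: m = 30.0006 kg, PE = 22200.0 J
h = PE/(mg) = 22200.0/(30.0006·7.4) = 99.9981 m = 3937 in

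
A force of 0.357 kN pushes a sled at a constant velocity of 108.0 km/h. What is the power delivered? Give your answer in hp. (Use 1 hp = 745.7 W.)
Convert to SI: F = 357.0 N, v = 30.0 m/s
P = Fv = (357.0)(30.0) = 10710.0 W = 14.36 hp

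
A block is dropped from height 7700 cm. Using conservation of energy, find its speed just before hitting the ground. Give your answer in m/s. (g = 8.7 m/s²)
Convert to SI: h = 77.0 m
mgh = ½mv² ⇒ v = √(2gh) = √(2·8.7·77.0) = 36.6 m/s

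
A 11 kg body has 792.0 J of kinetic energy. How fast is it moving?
v = √(2·KE/m) = √(2·792.0/11) = 12.0 m/s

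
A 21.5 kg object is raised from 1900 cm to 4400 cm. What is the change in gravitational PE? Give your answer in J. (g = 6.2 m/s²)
Convert to SI: m = 21.5 kg, Δh = 25.0 m
ΔPE = mgΔh = (21.5)(6.2)(25.0) = 3333 J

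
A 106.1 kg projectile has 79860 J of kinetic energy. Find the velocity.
v = √(2·KE/m) = √(2·79860/106.1) = 38.8 m/s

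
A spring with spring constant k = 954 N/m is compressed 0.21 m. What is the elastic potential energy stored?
PE = ½kx² = ½(954)(0.21)² = 21.04 J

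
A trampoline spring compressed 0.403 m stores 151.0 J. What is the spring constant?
k = 2·PE/x² = 2·151.0/(0.403)² = 1860 N/m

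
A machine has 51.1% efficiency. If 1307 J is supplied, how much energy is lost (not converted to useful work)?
W_lost = W_in(1 − η) = 1307·(1 − 0.511) = 639.1 J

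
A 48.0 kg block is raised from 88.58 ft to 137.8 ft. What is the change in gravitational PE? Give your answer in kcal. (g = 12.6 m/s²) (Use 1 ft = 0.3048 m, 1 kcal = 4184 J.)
Convert to SI: m = 48.0 kg, Δh = 15.0023 m
ΔPE = mgΔh = (48.0)(12.6)(15.0023) = 9073.36 J = 2.169 kcal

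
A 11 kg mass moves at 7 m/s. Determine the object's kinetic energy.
KE = ½mv² = ½(11)(7)² = 269.5 J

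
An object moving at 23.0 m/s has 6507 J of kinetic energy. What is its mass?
m = 2·KE/v² = 2·6507/(23.0)² = 24.6 kg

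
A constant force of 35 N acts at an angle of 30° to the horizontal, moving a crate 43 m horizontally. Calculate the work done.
W = F·d·cosθ = (35)(43)cos(30°) = 1303 J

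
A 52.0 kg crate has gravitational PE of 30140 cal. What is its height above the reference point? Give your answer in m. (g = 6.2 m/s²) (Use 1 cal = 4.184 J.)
Convert to SI: m = 52.0 kg, PE = 126106 J
h = PE/(mg) = 126106/(52.0·6.2) = 391.1 m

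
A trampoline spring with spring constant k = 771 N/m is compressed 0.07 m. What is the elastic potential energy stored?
PE = ½kx² = ½(771)(0.07)² = 1.889 J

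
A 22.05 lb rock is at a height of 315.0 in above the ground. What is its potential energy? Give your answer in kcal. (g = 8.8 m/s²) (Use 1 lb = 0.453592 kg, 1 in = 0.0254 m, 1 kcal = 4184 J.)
Convert to SI: m = 10.0017 kg, h = 8.001 m
PE = mgh = (10.0017)(8.8)(8.001) = 704.208 J = 0.1683 kcal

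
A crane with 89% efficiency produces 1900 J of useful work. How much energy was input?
W_in = W_out/η = 1900/0.89 = 2135 J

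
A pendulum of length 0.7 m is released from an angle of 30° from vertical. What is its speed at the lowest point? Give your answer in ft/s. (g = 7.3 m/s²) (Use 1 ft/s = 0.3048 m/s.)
h = L(1 − cosθ) = 0.7(1 − cos30°) = 0.0937822 m
v = √(2gh) = √(2·7.3·0.0937822) = 1.17014 m/s = 3.839 ft/s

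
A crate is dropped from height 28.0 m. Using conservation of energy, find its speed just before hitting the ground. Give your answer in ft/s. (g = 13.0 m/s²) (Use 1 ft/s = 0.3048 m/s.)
mgh = ½mv² ⇒ v = √(2gh) = √(2·13.0·28.0) = 26.9815 m/s = 88.52 ft/s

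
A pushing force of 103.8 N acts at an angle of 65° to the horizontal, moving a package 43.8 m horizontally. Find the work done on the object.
W = F·d·cosθ = (103.8)(43.8)cos(65°) = 1921 J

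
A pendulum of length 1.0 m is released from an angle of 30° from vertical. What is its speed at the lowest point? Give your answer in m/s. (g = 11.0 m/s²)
h = L(1 − cosθ) = 1.0(1 − cos30°) = 0.133975 m
v = √(2gh) = √(2·11.0·0.133975) = 1.717 m/s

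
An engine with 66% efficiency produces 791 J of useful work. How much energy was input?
W_in = W_out/η = 791/0.66 = 1198 J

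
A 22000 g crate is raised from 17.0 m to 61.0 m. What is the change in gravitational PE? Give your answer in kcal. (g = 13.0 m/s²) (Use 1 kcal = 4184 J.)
Convert to SI: m = 22.0 kg, Δh = 44.0 m
ΔPE = mgΔh = (22.0)(13.0)(44.0) = 12584.0 J = 3.008 kcal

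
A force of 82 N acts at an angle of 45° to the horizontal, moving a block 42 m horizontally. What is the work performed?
W = F·d·cosθ = (82)(42)cos(45°) = 2435 J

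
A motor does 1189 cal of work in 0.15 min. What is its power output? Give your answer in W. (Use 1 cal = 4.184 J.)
Convert to SI: W = 4974.78 J, t = 9.0 s
P = W/t = 4974.78/9.0 = 552.8 W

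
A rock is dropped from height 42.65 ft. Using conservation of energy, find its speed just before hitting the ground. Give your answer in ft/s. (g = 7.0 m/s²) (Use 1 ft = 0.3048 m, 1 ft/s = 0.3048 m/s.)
Convert to SI: h = 12.9997 m
mgh = ½mv² ⇒ v = √(2gh) = √(2·7.0·12.9997) = 13.4906 m/s = 44.26 ft/s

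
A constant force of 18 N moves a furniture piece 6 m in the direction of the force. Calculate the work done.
W = F·d = (18)(6) = 108.0 J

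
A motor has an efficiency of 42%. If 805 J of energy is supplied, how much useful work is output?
W_out = η·W_in = 0.42·805 = 338.1 J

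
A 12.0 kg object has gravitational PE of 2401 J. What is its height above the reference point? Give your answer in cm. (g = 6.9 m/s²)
h = PE/(mg) = 2401.0/(12.0·6.9) = 28.9976 m = 2900 cm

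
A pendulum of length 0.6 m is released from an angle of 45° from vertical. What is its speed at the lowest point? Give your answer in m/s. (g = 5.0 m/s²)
h = L(1 − cosθ) = 0.6(1 − cos45°) = 0.175736 m
v = √(2gh) = √(2·5.0·0.175736) = 1.326 m/s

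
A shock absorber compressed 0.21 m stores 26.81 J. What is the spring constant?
k = 2·PE/x² = 2·26.81/(0.21)² = 1216 N/m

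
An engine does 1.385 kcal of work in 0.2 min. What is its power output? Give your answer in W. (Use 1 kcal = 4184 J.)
Convert to SI: W = 5794.84 J, t = 12.0 s
P = W/t = 5794.84/12.0 = 482.9 W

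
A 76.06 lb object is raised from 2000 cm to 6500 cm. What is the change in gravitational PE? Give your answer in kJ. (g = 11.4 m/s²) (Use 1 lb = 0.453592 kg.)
Convert to SI: m = 34.5002 kg, Δh = 45.0 m
ΔPE = mgΔh = (34.5002)(11.4)(45.0) = 17698.6 J = 17.7 kJ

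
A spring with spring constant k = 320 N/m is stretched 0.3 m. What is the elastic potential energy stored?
PE = ½kx² = ½(320)(0.3)² = 14.4 J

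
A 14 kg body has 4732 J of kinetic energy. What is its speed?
v = √(2·KE/m) = √(2·4732/14) = 26.0 m/s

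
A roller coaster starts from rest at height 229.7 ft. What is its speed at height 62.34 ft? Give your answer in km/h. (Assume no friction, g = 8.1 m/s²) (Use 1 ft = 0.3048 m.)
Convert to SI: h₁−h₂ = 51.0113 m
mgh₁ = mgh₂ + ½mv² ⇒ v = √(2g(h₁−h₂)) = √(2·8.1·51.0113) = 28.7469 m/s = 103.5 km/h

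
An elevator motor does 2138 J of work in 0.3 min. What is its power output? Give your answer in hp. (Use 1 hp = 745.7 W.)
Convert to SI: W = 2138.0 J, t = 18.0 s
P = W/t = 2138.0/18.0 = 118.778 W = 0.1593 hp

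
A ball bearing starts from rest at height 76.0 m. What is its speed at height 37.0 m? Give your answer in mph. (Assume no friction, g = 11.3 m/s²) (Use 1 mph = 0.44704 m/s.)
mgh₁ = mgh₂ + ½mv² ⇒ v = √(2g(h₁−h₂)) = √(2·11.3·39.0) = 29.6884 m/s = 66.41 mph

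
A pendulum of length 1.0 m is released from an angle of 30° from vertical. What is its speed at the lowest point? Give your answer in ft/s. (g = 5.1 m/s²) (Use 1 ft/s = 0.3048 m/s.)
h = L(1 − cosθ) = 1.0(1 − cos30°) = 0.133975 m
v = √(2gh) = √(2·5.1·0.133975) = 1.16899 m/s = 3.835 ft/s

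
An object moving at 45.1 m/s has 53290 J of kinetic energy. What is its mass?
m = 2·KE/v² = 2·53290/(45.1)² = 52.4 kg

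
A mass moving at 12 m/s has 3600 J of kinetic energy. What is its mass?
m = 2·KE/v² = 2·3600/(12)² = 50.0 kg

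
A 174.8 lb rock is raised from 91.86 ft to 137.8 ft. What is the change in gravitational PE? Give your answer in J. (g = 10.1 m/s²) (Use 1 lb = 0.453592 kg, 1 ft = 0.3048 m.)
Convert to SI: m = 79.2879 kg, Δh = 14.0025 m
ΔPE = mgΔh = (79.2879)(10.1)(14.0025) = 11210 J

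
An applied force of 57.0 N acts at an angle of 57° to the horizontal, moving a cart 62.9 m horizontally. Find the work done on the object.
W = F·d·cosθ = (57.0)(62.9)cos(57°) = 1953 J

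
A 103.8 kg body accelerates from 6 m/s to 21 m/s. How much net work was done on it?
W = ΔKE = ½m(v₂² − v₁²) = ½(103.8)(21² − 6²) = 21019.5 J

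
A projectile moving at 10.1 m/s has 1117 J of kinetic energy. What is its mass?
m = 2·KE/v² = 2·1117/(10.1)² = 21.9 kg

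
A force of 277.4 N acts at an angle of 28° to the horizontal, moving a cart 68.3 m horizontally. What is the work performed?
W = F·d·cosθ = (277.4)(68.3)cos(28°) = 16730 J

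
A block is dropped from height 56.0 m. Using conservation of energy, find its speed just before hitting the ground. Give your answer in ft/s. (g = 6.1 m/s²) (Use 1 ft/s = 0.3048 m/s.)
mgh = ½mv² ⇒ v = √(2gh) = √(2·6.1·56.0) = 26.1381 m/s = 85.75 ft/s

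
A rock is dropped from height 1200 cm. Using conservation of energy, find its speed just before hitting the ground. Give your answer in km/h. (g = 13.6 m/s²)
Convert to SI: h = 12.0 m
mgh = ½mv² ⇒ v = √(2gh) = √(2·13.6·12.0) = 18.0665 m/s = 65.04 km/h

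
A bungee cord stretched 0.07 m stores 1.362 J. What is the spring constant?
k = 2·PE/x² = 2·1.362/(0.07)² = 555.9 N/m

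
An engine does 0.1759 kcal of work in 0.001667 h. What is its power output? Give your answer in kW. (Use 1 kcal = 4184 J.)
Convert to SI: W = 735.966 J, t = 6.0012 s
P = W/t = 735.966/6.0012 = 122.636 W = 0.1226 kW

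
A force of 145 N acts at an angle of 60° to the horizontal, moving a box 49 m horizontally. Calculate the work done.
W = F·d·cosθ = (145)(49)cos(60°) = 3553 J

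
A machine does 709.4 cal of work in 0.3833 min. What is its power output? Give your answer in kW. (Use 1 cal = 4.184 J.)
Convert to SI: W = 2968.13 J, t = 22.998 s
P = W/t = 2968.13/22.998 = 129.06 W = 0.1291 kW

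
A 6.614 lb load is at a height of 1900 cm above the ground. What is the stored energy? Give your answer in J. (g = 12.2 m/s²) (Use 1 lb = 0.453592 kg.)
Convert to SI: m = 3.00006 kg, h = 19.0 m
PE = mgh = (3.00006)(12.2)(19.0) = 695.4 J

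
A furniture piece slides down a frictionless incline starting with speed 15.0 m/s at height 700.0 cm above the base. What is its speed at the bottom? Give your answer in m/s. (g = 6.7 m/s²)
Convert to SI: v₀ = 15.0 m/s, h = 7.0 m
½mv₀² + mgh = ½mv² ⇒ v = √(v₀² + 2gh) = √(15.0² + 2·6.7·7.0) = 17.85 m/s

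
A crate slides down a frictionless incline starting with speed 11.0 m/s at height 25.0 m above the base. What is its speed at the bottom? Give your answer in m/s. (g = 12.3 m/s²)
½mv₀² + mgh = ½mv² ⇒ v = √(v₀² + 2gh) = √(11.0² + 2·12.3·25.0) = 27.13 m/s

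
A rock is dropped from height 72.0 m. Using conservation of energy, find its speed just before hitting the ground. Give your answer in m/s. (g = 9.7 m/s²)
mgh = ½mv² ⇒ v = √(2gh) = √(2·9.7·72.0) = 37.37 m/s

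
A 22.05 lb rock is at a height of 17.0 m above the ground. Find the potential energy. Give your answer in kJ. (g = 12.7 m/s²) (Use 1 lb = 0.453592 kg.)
Convert to SI: m = 10.0017 kg, h = 17.0 m
PE = mgh = (10.0017)(12.7)(17.0) = 2159.37 J = 2.159 kJ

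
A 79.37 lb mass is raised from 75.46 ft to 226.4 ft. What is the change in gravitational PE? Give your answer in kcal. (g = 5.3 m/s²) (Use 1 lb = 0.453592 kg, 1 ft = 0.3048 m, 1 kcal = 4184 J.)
Convert to SI: m = 36.0016 kg, Δh = 46.0065 m
ΔPE = mgΔh = (36.0016)(5.3)(46.0065) = 8778.43 J = 2.098 kcal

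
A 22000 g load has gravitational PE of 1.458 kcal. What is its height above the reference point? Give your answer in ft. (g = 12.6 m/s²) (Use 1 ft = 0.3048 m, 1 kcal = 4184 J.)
Convert to SI: m = 22.0 kg, PE = 6100.27 J
h = PE/(mg) = 6100.27/(22.0·12.6) = 22.0068 m = 72.2 ft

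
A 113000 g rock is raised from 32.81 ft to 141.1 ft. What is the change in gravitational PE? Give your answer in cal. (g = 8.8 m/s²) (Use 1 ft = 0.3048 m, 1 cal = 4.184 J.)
Convert to SI: m = 113.0 kg, Δh = 33.0068 m
ΔPE = mgΔh = (113.0)(8.8)(33.0068) = 32822.0 J = 7845 cal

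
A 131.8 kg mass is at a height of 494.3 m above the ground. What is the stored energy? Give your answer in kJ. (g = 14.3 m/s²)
PE = mgh = (131.8)(14.3)(494.3) = 931627 J = 931.6 kJ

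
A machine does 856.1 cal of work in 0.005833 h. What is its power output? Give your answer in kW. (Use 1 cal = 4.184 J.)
Convert to SI: W = 3581.92 J, t = 20.9988 s
P = W/t = 3581.92/20.9988 = 170.577 W = 0.1706 kW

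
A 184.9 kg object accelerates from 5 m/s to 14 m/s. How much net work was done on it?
W = ΔKE = ½m(v₂² − v₁²) = ½(184.9)(14² − 5²) = 15808.95 J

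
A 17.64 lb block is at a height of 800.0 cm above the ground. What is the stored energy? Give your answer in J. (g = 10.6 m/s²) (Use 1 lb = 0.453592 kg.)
Convert to SI: m = 8.00136 kg, h = 8.0 m
PE = mgh = (8.00136)(10.6)(8.0) = 678.5 J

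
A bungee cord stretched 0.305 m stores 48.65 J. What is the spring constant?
k = 2·PE/x² = 2·48.65/(0.305)² = 1046 N/m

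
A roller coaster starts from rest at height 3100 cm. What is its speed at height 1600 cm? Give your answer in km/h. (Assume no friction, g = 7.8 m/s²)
Convert to SI: h₁−h₂ = 15.0 m
mgh₁ = mgh₂ + ½mv² ⇒ v = √(2g(h₁−h₂)) = √(2·7.8·15.0) = 15.2971 m/s = 55.07 km/h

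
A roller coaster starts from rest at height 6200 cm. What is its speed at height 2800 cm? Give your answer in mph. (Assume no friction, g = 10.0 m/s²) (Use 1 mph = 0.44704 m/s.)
Convert to SI: h₁−h₂ = 34.0 m
mgh₁ = mgh₂ + ½mv² ⇒ v = √(2g(h₁−h₂)) = √(2·10.0·34.0) = 26.0768 m/s = 58.33 mph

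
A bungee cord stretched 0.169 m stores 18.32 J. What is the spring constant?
k = 2·PE/x² = 2·18.32/(0.169)² = 1283 N/m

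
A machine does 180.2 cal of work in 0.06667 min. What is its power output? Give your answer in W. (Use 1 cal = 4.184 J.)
Convert to SI: W = 753.957 J, t = 4.0002 s
P = W/t = 753.957/4.0002 = 188.5 W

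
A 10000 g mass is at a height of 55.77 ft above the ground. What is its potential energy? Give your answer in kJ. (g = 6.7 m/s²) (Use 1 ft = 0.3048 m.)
Convert to SI: m = 10.0 kg, h = 16.9987 m
PE = mgh = (10.0)(6.7)(16.9987) = 1138.91 J = 1.139 kJ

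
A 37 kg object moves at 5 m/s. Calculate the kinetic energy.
KE = ½mv² = ½(37)(5)² = 462.5 J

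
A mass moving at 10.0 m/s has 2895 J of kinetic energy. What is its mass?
m = 2·KE/v² = 2·2895/(10.0)² = 57.9 kg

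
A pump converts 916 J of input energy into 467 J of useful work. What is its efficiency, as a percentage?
η = W_out/W_in = 467/916 = 50.98%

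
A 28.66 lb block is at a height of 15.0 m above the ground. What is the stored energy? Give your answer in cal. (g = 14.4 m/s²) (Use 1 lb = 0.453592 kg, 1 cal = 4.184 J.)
Convert to SI: m = 12.9999 kg, h = 15.0 m
PE = mgh = (12.9999)(14.4)(15.0) = 2807.99 J = 671.1 cal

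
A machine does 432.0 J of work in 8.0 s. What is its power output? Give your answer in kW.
P = W/t = 432.0/8.0 = 54.0 W = 0.054 kW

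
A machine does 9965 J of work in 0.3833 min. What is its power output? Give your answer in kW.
Convert to SI: W = 9965.0 J, t = 22.998 s
P = W/t = 9965.0/22.998 = 433.299 W = 0.4333 kW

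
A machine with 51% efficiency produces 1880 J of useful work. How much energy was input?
W_in = W_out/η = 1880/0.51 = 3686 J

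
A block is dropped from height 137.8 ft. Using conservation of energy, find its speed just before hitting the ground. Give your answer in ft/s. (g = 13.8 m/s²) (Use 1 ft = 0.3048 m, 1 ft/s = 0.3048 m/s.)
Convert to SI: h = 42.0014 m
mgh = ½mv² ⇒ v = √(2gh) = √(2·13.8·42.0014) = 34.0476 m/s = 111.7 ft/s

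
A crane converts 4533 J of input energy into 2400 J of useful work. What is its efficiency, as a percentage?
η = W_out/W_in = 2400/4533 = 52.95%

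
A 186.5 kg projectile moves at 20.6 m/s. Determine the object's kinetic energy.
KE = ½mv² = ½(186.5)(20.6)² = 39570 J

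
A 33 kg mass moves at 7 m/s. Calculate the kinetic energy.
KE = ½mv² = ½(33)(7)² = 808.5 J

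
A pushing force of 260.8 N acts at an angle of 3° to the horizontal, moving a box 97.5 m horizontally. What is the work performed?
W = F·d·cosθ = (260.8)(97.5)cos(3°) = 25390 J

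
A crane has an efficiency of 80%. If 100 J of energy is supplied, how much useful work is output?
W_out = η·W_in = 0.8·100 = 80.0 J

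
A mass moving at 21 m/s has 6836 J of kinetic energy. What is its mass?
m = 2·KE/v² = 2·6836/(21)² = 31.0 kg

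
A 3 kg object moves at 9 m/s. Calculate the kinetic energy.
KE = ½mv² = ½(3)(9)² = 121.5 J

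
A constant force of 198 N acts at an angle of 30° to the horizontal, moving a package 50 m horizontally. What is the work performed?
W = F·d·cosθ = (198)(50)cos(30°) = 8574 J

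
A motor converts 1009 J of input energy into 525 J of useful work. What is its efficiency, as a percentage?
η = W_out/W_in = 525/1009 = 52.03%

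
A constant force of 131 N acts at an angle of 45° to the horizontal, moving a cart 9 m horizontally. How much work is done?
W = F·d·cosθ = (131)(9)cos(45°) = 833.7 J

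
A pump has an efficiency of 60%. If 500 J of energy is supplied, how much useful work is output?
W_out = η·W_in = 0.6·500 = 300.0 J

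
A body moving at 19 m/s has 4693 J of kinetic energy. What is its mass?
m = 2·KE/v² = 2·4693/(19)² = 26.0 kg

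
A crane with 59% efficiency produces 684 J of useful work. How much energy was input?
W_in = W_out/η = 684/0.59 = 1159 J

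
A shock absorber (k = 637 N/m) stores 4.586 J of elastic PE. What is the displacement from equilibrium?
x = √(2·PE/k) = √(2·4.586/637) = 0.12 m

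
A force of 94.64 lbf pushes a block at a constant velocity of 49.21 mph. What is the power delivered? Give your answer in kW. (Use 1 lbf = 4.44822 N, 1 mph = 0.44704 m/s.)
Convert to SI: F = 420.98 N, v = 21.9988 m/s
P = Fv = (420.98)(21.9988) = 9261.06 W = 9.261 kW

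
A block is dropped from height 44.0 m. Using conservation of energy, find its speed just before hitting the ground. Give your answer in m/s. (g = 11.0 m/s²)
mgh = ½mv² ⇒ v = √(2gh) = √(2·11.0·44.0) = 31.11 m/s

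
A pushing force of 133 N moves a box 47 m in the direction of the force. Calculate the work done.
W = F·d = (133)(47) = 6251 J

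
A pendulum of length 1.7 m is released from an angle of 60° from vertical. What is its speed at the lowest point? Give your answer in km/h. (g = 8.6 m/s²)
h = L(1 − cosθ) = 1.7(1 − cos60°) = 0.85 m
v = √(2gh) = √(2·8.6·0.85) = 3.82361 m/s = 13.76 km/h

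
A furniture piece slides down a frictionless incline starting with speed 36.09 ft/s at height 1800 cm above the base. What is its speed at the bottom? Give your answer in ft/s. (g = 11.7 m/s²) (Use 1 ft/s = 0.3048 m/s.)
Convert to SI: v₀ = 11.0002 m/s, h = 18.0 m
½mv₀² + mgh = ½mv² ⇒ v = √(v₀² + 2gh) = √(11.0002² + 2·11.7·18.0) = 23.2853 m/s = 76.4 ft/s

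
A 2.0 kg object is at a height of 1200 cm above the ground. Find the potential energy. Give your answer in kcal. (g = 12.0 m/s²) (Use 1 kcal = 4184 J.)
Convert to SI: m = 2.0 kg, h = 12.0 m
PE = mgh = (2.0)(12.0)(12.0) = 288.0 J = 0.06883 kcal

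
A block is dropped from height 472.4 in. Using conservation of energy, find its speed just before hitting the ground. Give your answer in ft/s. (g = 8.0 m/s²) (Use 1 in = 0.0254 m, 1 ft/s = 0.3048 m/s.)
Convert to SI: h = 11.999 m
mgh = ½mv² ⇒ v = √(2gh) = √(2·8.0·11.999) = 13.8558 m/s = 45.46 ft/s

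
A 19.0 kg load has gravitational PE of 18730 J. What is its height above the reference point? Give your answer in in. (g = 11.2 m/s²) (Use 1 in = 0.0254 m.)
h = PE/(mg) = 18730.0/(19.0·11.2) = 88.0169 m = 3465 in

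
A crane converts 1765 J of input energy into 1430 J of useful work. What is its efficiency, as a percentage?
η = W_out/W_in = 1430/1765 = 81.02%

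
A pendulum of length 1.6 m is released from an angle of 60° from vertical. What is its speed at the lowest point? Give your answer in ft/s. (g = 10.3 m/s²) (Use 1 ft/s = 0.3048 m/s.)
h = L(1 − cosθ) = 1.6(1 − cos60°) = 0.8 m
v = √(2gh) = √(2·10.3·0.8) = 4.05956 m/s = 13.32 ft/s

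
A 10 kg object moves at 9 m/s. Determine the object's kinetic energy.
KE = ½mv² = ½(10)(9)² = 405.0 J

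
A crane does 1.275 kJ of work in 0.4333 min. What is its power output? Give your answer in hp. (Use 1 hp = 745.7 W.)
Convert to SI: W = 1275.0 J, t = 25.998 s
P = W/t = 1275.0/25.998 = 49.0422 W = 0.06577 hp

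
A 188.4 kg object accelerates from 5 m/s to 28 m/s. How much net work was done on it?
W = ΔKE = ½m(v₂² − v₁²) = ½(188.4)(28² − 5²) = 71497.8 J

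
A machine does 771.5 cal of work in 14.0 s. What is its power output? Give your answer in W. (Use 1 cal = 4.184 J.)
Convert to SI: W = 3227.96 J, t = 14.0 s
P = W/t = 3227.96/14.0 = 230.6 W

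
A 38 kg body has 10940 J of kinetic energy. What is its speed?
v = √(2·KE/m) = √(2·10940/38) = 24.0 m/s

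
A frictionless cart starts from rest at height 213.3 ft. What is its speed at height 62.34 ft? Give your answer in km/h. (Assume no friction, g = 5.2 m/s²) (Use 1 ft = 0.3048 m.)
Convert to SI: h₁−h₂ = 46.0126 m
mgh₁ = mgh₂ + ½mv² ⇒ v = √(2g(h₁−h₂)) = √(2·5.2·46.0126) = 21.8754 m/s = 78.75 km/h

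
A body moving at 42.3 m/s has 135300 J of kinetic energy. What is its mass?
m = 2·KE/v² = 2·135300/(42.3)² = 151.2 kg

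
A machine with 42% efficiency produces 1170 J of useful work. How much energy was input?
W_in = W_out/η = 1170/0.42 = 2786 J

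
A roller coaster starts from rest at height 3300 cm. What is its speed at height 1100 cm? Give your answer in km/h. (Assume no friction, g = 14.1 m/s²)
Convert to SI: h₁−h₂ = 22.0 m
mgh₁ = mgh₂ + ½mv² ⇒ v = √(2g(h₁−h₂)) = √(2·14.1·22.0) = 24.9078 m/s = 89.67 km/h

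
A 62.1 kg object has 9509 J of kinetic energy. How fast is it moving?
v = √(2·KE/m) = √(2·9509/62.1) = 17.5 m/s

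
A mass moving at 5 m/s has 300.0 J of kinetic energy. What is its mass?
m = 2·KE/v² = 2·300.0/(5)² = 24.0 kg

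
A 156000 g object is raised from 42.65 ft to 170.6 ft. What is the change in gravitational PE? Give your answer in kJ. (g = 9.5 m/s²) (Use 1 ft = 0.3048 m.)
Convert to SI: m = 156.0 kg, Δh = 38.9992 m
ΔPE = mgΔh = (156.0)(9.5)(38.9992) = 57796.8 J = 57.8 kJ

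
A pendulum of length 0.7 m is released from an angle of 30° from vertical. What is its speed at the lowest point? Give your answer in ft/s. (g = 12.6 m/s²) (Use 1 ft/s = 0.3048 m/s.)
h = L(1 − cosθ) = 0.7(1 − cos30°) = 0.0937822 m
v = √(2gh) = √(2·12.6·0.0937822) = 1.53731 m/s = 5.044 ft/s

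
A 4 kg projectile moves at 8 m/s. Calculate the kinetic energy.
KE = ½mv² = ½(4)(8)² = 128.0 J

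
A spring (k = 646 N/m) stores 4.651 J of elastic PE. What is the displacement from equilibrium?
x = √(2·PE/k) = √(2·4.651/646) = 0.12 m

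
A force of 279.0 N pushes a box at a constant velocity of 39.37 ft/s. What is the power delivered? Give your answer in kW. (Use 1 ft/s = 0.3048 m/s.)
Convert to SI: F = 279.0 N, v = 12.0 m/s
P = Fv = (279.0)(12.0) = 3347.99 W = 3.348 kW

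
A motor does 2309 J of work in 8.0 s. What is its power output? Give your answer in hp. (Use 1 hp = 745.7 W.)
P = W/t = 2309.0/8.0 = 288.625 W = 0.3871 hp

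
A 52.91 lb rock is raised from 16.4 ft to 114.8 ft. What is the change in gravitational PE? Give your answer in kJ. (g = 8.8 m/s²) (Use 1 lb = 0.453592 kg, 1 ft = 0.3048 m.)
Convert to SI: m = 23.9996 kg, Δh = 29.9923 m
ΔPE = mgΔh = (23.9996)(8.8)(29.9923) = 6334.26 J = 6.334 kJ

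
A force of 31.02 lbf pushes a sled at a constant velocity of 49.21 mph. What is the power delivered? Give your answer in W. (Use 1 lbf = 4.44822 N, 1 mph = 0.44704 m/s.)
Convert to SI: F = 137.984 N, v = 21.9988 m/s
P = Fv = (137.984)(21.9988) = 3035 W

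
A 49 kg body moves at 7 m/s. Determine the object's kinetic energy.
KE = ½mv² = ½(49)(7)² = 1200.5 J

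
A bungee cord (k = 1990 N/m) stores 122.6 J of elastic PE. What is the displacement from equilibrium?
x = √(2·PE/k) = √(2·122.6/1990) = 0.351 m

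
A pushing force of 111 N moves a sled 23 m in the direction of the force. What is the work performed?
W = F·d = (111)(23) = 2553 J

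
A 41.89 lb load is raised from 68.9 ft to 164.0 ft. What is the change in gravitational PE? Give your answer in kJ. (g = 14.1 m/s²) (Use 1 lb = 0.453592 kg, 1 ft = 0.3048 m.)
Convert to SI: m = 19.001 kg, Δh = 28.9865 m
ΔPE = mgΔh = (19.001)(14.1)(28.9865) = 7765.87 J = 7.766 kJ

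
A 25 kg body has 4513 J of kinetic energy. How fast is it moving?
v = √(2·KE/m) = √(2·4513/25) = 19.0 m/s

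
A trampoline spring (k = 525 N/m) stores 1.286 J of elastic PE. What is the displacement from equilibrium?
x = √(2·PE/k) = √(2·1.286/525) = 0.06999 m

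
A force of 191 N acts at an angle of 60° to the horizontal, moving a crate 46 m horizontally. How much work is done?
W = F·d·cosθ = (191)(46)cos(60°) = 4393 J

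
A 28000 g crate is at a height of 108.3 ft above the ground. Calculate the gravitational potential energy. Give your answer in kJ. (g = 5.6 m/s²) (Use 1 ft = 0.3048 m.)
Convert to SI: m = 28.0 kg, h = 33.0098 m
PE = mgh = (28.0)(5.6)(33.0098) = 5175.94 J = 5.176 kJ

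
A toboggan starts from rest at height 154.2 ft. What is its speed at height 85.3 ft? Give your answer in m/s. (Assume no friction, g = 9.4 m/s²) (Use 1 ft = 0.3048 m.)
Convert to SI: h₁−h₂ = 21.0007 m
mgh₁ = mgh₂ + ½mv² ⇒ v = √(2g(h₁−h₂)) = √(2·9.4·21.0007) = 19.87 m/s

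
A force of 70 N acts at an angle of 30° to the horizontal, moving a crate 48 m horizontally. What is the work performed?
W = F·d·cosθ = (70)(48)cos(30°) = 2910 J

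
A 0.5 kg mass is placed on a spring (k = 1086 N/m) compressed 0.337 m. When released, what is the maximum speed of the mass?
½kx² = ½mv² ⇒ v = x√(k/m) = (0.337)√(1086/0.5) = 15.71 m/s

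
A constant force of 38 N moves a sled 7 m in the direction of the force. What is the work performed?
W = F·d = (38)(7) = 266.0 J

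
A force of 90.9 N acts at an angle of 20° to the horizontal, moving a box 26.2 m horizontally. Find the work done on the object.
W = F·d·cosθ = (90.9)(26.2)cos(20°) = 2238 J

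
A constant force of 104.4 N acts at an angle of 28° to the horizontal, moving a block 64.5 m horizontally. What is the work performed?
W = F·d·cosθ = (104.4)(64.5)cos(28°) = 5946 J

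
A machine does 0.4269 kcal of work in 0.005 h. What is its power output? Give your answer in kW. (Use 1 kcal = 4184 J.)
Convert to SI: W = 1786.15 J, t = 18.0 s
P = W/t = 1786.15/18.0 = 99.2305 W = 0.09923 kW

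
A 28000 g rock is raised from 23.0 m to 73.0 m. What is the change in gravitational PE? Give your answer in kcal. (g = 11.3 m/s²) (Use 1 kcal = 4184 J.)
Convert to SI: m = 28.0 kg, Δh = 50.0 m
ΔPE = mgΔh = (28.0)(11.3)(50.0) = 15820.0 J = 3.781 kcal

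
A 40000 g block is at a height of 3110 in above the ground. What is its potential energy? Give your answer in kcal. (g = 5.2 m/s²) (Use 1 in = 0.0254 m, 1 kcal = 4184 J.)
Convert to SI: m = 40.0 kg, h = 78.994 m
PE = mgh = (40.0)(5.2)(78.994) = 16430.8 J = 3.927 kcal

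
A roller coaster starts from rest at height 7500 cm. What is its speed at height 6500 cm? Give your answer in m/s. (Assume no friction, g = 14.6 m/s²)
Convert to SI: h₁−h₂ = 10.0 m
mgh₁ = mgh₂ + ½mv² ⇒ v = √(2g(h₁−h₂)) = √(2·14.6·10.0) = 17.09 m/s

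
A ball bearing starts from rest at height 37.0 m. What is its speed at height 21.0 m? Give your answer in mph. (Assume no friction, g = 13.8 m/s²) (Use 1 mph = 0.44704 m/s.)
mgh₁ = mgh₂ + ½mv² ⇒ v = √(2g(h₁−h₂)) = √(2·13.8·16.0) = 21.0143 m/s = 47.01 mph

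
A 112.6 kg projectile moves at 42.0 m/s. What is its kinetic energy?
KE = ½mv² = ½(112.6)(42.0)² = 99310 J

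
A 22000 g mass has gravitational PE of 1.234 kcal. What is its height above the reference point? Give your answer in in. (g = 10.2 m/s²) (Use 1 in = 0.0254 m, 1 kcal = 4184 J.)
Convert to SI: m = 22.0 kg, PE = 5163.06 J
h = PE/(mg) = 5163.06/(22.0·10.2) = 23.0083 m = 905.8 in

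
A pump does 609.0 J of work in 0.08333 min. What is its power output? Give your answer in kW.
Convert to SI: W = 609.0 J, t = 4.9998 s
P = W/t = 609.0/4.9998 = 121.805 W = 0.1218 kW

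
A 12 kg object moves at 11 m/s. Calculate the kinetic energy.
KE = ½mv² = ½(12)(11)² = 726.0 J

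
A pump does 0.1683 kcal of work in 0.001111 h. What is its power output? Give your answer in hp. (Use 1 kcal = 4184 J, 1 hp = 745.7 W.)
Convert to SI: W = 704.167 J, t = 3.9996 s
P = W/t = 704.167/3.9996 = 176.059 W = 0.2361 hp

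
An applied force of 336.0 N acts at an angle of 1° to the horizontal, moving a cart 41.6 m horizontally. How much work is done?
W = F·d·cosθ = (336.0)(41.6)cos(1°) = 13980 J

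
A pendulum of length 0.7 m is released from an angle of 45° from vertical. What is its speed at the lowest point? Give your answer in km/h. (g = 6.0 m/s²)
h = L(1 − cosθ) = 0.7(1 − cos45°) = 0.205025 m
v = √(2gh) = √(2·6.0·0.205025) = 1.56854 m/s = 5.647 km/h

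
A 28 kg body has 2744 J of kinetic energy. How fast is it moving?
v = √(2·KE/m) = √(2·2744/28) = 14.0 m/s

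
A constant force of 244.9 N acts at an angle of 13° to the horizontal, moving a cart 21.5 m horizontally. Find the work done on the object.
W = F·d·cosθ = (244.9)(21.5)cos(13°) = 5130 J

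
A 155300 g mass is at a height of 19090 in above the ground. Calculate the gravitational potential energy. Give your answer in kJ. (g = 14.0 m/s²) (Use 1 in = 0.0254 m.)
Convert to SI: m = 155.3 kg, h = 484.886 m
PE = mgh = (155.3)(14.0)(484.886) = 1054240 J = 1054 kJ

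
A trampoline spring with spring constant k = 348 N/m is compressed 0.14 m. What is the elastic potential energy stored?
PE = ½kx² = ½(348)(0.14)² = 3.41 J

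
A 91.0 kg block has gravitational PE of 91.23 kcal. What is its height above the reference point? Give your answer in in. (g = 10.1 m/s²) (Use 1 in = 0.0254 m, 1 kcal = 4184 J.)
Convert to SI: m = 91.0 kg, PE = 381706 J
h = PE/(mg) = 381706/(91.0·10.1) = 415.304 m = 16350 in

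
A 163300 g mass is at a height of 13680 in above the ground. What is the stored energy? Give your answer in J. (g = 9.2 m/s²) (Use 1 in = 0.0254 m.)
Convert to SI: m = 163.3 kg, h = 347.472 m
PE = mgh = (163.3)(9.2)(347.472) = 522000 J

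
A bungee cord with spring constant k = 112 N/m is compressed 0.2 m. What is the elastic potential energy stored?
PE = ½kx² = ½(112)(0.2)² = 2.24 J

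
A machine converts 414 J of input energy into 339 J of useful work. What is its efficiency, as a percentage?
η = W_out/W_in = 339/414 = 81.88%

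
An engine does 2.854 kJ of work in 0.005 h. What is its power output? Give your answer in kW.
Convert to SI: W = 2854.0 J, t = 18.0 s
P = W/t = 2854.0/18.0 = 158.556 W = 0.1586 kW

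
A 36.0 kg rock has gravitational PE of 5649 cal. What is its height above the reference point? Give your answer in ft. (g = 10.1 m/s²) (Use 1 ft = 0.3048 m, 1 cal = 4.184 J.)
Convert to SI: m = 36.0 kg, PE = 23635.4 J
h = PE/(mg) = 23635.4/(36.0·10.1) = 65.0039 m = 213.3 ft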